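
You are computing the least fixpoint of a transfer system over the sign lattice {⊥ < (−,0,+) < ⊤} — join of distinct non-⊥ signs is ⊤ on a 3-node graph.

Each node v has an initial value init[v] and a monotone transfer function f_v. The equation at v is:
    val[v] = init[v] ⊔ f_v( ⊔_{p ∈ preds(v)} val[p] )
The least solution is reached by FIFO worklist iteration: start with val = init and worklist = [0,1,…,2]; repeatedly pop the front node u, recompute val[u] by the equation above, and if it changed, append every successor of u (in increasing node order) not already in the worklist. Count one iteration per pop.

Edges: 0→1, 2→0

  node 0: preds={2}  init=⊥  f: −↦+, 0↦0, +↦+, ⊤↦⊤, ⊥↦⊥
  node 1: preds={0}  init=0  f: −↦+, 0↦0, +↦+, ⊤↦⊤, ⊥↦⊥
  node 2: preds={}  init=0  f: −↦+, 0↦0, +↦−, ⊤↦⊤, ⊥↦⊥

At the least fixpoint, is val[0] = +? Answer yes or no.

Trace (3 dequeues):
  [1] u=0 | in 0 | out 0 | prev ⊥ | push {}
  [2] u=1 | in 0 | out 0 | ==
  [3] u=2 | in ⊥ | out 0 | ==

Converged values:
  [0] 0
  [1] 0
  [2] 0

no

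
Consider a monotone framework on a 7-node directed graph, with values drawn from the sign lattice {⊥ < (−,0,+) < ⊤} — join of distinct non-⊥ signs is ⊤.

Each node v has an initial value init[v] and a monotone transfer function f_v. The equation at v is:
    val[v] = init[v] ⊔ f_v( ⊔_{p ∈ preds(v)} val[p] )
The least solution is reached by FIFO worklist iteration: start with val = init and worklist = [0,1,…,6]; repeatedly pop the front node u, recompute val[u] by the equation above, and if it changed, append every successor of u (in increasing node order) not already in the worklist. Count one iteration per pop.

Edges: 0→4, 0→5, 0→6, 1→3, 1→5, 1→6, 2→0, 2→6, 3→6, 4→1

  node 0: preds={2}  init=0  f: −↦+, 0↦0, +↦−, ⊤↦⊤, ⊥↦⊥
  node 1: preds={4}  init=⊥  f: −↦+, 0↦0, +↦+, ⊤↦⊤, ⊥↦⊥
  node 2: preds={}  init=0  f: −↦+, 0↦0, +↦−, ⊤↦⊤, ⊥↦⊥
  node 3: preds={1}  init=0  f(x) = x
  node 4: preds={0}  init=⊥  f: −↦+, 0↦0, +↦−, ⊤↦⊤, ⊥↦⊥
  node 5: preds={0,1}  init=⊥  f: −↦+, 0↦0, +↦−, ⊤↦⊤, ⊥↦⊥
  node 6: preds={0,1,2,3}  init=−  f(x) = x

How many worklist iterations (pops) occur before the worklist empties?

Trace (11 dequeues):
  [1] u=0 | in 0 | out 0 | ==
  [2] u=1 | in ⊥ | out ⊥ | ==
  [3] u=2 | in ⊥ | out 0 | ==
  [4] u=3 | in ⊥ | out 0 | ==
  [5] u=4 | in 0 | out 0 | prev ⊥ | push {1}
  [6] u=5 | in 0 | out 0 | prev ⊥ | push {}
  [7] u=6 | in 0 | out ⊤ | prev − | push {}
  [8] u=1 | in 0 | out 0 | prev ⊥ | push {3,5,6}
  [9] u=3 | in 0 | out 0 | ==
  [10] u=5 | in 0 | out 0 | ==
  [11] u=6 | in 0 | out ⊤ | ==

Converged values:
  [0] 0
  [1] 0
  [2] 0
  [3] 0
  [4] 0
  [5] 0
  [6] ⊤

11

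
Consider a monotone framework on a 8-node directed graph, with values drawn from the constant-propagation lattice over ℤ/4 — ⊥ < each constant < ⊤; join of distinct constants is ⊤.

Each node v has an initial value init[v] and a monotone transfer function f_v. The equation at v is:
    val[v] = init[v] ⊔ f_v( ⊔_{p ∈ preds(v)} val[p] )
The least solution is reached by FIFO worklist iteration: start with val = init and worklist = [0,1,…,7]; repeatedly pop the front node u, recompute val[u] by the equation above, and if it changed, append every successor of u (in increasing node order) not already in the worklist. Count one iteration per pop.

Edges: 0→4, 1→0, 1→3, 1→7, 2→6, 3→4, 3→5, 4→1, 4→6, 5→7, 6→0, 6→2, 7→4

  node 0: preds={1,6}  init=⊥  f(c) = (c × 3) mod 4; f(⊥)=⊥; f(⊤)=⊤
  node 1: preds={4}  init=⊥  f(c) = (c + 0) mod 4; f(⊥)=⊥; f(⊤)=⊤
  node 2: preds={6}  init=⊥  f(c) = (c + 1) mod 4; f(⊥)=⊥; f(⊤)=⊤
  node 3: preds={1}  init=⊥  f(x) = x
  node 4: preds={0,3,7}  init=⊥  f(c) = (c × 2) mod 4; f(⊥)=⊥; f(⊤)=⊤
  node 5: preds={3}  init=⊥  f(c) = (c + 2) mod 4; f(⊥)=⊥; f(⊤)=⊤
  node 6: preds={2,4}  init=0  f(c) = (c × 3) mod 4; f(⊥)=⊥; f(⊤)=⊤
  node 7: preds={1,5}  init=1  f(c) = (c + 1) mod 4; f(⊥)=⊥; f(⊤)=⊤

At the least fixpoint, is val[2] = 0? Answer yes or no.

no

Trace (17 dequeues):
  [1] u=0 | in 0 | out 0 | prev ⊥ | push {}
  [2] u=1 | in ⊥ | out ⊥ | ==
  [3] u=2 | in 0 | out 1 | prev ⊥ | push {}
  [4] u=3 | in ⊥ | out ⊥ | ==
  [5] u=4 | in ⊤ | out ⊤ | prev ⊥ | push {1}
  [6] u=5 | in ⊥ | out ⊥ | ==
  [7] u=6 | in ⊤ | out ⊤ | prev 0 | push {0,2}
  [8] u=7 | in ⊥ | out 1 | ==
  [9] u=1 | in ⊤ | out ⊤ | prev ⊥ | push {3,7}
  [10] u=0 | in ⊤ | out ⊤ | prev 0 | push {4}
  [11] u=2 | in ⊤ | out ⊤ | prev 1 | push {6}
  [12] u=3 | in ⊤ | out ⊤ | prev ⊥ | push {5}
  [13] u=7 | in ⊤ | out ⊤ | prev 1 | push {}
  [14] u=4 | in ⊤ | out ⊤ | ==
  [15] u=6 | in ⊤ | out ⊤ | ==
  [16] u=5 | in ⊤ | out ⊤ | prev ⊥ | push {7}
  [17] u=7 | in ⊤ | out ⊤ | ==

Converged values:
  [0] ⊤
  [1] ⊤
  [2] ⊤
  [3] ⊤
  [4] ⊤
  [5] ⊤
  [6] ⊤
  [7] ⊤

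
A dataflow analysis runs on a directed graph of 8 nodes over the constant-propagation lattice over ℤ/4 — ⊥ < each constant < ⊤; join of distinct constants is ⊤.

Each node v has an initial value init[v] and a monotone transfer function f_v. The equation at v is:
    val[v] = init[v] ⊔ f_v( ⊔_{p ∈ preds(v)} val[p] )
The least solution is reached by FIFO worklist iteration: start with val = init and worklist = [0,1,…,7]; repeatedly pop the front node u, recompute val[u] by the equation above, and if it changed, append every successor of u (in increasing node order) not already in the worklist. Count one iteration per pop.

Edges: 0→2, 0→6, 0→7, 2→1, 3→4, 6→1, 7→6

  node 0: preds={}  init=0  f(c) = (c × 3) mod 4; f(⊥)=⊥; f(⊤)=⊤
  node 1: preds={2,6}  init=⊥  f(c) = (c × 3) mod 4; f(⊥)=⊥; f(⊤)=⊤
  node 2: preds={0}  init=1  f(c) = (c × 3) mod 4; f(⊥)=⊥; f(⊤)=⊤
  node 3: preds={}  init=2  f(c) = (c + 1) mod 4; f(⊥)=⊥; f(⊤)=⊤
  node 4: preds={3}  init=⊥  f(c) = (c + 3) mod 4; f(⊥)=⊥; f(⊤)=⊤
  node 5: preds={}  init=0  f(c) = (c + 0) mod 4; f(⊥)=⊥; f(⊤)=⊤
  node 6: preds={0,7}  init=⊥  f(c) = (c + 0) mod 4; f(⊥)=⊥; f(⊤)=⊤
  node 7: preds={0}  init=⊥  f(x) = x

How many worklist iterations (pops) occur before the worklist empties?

10

Iteration log — 10 steps:
  step 1. node 0  ⊔preds=⊥  new=0  stable
  step 2. node 1  ⊔preds=1  new=3  old=⊥  +wl: 
  step 3. node 2  ⊔preds=0  new=⊤  old=1  +wl: 1
  step 4. node 3  ⊔preds=⊥  new=2  stable
  step 5. node 4  ⊔preds=2  new=1  old=⊥  +wl: 
  step 6. node 5  ⊔preds=⊥  new=0  stable
  step 7. node 6  ⊔preds=0  new=0  old=⊥  +wl: 
  step 8. node 7  ⊔preds=0  new=0  old=⊥  +wl: 6
  step 9. node 1  ⊔preds=⊤  new=⊤  old=3  +wl: 
  step 10. node 6  ⊔preds=0  new=0  stable

Least fixpoint reached:
  node 0: 0
  node 1: ⊤
  node 2: ⊤
  node 3: 2
  node 4: 1
  node 5: 0
  node 6: 0
  node 7: 0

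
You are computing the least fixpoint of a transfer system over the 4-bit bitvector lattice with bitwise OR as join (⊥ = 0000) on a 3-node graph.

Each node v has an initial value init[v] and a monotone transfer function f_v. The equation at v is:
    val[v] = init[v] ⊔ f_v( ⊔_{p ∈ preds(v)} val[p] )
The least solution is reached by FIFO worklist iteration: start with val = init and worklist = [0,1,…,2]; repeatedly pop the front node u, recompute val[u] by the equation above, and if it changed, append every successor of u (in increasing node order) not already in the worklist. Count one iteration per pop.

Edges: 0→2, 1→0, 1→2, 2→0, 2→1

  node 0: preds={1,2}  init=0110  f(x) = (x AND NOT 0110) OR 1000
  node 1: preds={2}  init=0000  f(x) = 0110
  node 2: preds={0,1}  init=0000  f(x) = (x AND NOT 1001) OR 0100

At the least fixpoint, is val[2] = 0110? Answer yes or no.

Trace (5 dequeues):
  [1] u=0 | in 0000 | out 1110 | prev 0110 | push {}
  [2] u=1 | in 0000 | out 0110 | prev 0000 | push {0}
  [3] u=2 | in 1110 | out 0110 | prev 0000 | push {1}
  [4] u=0 | in 0110 | out 1110 | ==
  [5] u=1 | in 0110 | out 0110 | ==

Converged values:
  [0] 1110
  [1] 0110
  [2] 0110

yes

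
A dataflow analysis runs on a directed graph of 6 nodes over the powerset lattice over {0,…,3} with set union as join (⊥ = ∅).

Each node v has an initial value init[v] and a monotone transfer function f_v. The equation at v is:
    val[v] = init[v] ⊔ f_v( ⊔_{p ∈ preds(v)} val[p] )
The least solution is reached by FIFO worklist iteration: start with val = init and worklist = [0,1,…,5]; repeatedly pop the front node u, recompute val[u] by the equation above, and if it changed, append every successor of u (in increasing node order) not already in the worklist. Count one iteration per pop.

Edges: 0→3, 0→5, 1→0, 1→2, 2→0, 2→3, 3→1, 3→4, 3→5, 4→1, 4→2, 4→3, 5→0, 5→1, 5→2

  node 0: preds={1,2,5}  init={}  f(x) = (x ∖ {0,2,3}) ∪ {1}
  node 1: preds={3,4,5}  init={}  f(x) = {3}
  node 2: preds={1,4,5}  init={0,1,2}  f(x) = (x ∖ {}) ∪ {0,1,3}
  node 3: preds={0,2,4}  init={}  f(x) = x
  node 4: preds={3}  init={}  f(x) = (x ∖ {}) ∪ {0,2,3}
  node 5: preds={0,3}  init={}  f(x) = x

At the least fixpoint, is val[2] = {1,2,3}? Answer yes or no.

Worklist (10 pops):
  #1 pop 0: in={0,1,2} → {1} (was {}); enqueue []
  #2 pop 1: in={} → {3} (was {}); enqueue [0]
  #3 pop 2: in={3} → {0,1,2,3} (was {0,1,2}); enqueue []
  #4 pop 3: in={0,1,2,3} → {0,1,2,3} (was {}); enqueue [1]
  #5 pop 4: in={0,1,2,3} → {0,1,2,3} (was {}); enqueue [2,3]
  #6 pop 5: in={0,1,2,3} → {0,1,2,3} (was {}); enqueue []
  #7 pop 0: in={0,1,2,3} → {1} (no change)
  #8 pop 1: in={0,1,2,3} → {3} (no change)
  #9 pop 2: in={0,1,2,3} → {0,1,2,3} (no change)
  #10 pop 3: in={0,1,2,3} → {0,1,2,3} (no change)

Fixpoint:
  val[0] = {1}
  val[1] = {3}
  val[2] = {0,1,2,3}
  val[3] = {0,1,2,3}
  val[4] = {0,1,2,3}
  val[5] = {0,1,2,3}

no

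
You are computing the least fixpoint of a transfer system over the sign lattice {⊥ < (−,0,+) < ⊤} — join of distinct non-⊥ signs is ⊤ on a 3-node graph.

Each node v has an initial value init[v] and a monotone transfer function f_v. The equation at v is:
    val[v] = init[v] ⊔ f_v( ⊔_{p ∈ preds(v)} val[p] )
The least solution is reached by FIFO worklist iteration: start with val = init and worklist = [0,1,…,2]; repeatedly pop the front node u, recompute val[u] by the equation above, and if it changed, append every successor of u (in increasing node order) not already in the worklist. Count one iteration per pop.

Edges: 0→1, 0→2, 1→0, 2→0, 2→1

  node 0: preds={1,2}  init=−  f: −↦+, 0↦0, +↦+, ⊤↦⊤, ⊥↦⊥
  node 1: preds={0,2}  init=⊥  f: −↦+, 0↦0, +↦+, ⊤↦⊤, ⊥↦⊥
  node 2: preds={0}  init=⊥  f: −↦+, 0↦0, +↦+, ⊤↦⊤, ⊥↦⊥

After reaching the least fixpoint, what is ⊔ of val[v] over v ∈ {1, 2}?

⊤

Trace (8 dequeues):
  [1] u=0 | in ⊥ | out − | ==
  [2] u=1 | in − | out + | prev ⊥ | push {0}
  [3] u=2 | in − | out + | prev ⊥ | push {1}
  [4] u=0 | in + | out ⊤ | prev − | push {2}
  [5] u=1 | in ⊤ | out ⊤ | prev + | push {0}
  [6] u=2 | in ⊤ | out ⊤ | prev + | push {1}
  [7] u=0 | in ⊤ | out ⊤ | ==
  [8] u=1 | in ⊤ | out ⊤ | ==

Converged values:
  [0] ⊤
  [1] ⊤
  [2] ⊤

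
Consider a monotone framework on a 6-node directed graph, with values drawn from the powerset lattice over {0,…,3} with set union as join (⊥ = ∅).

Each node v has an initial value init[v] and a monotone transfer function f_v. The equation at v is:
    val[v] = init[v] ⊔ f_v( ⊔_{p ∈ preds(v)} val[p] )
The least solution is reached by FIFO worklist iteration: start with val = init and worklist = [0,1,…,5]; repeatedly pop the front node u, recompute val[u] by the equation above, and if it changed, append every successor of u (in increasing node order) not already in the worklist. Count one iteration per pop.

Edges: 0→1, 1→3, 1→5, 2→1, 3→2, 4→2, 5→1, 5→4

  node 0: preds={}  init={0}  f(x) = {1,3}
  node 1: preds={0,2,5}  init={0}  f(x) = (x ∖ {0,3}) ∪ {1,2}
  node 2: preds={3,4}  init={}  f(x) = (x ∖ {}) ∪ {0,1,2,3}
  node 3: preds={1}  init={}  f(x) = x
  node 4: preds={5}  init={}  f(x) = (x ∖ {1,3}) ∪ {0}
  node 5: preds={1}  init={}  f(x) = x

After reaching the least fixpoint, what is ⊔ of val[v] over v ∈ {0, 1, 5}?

Worklist (10 pops):
  #1 pop 0: in={} → {0,1,3} (was {0}); enqueue []
  #2 pop 1: in={0,1,3} → {0,1,2} (was {0}); enqueue []
  #3 pop 2: in={} → {0,1,2,3} (was {}); enqueue [1]
  #4 pop 3: in={0,1,2} → {0,1,2} (was {}); enqueue [2]
  #5 pop 4: in={} → {0} (was {}); enqueue []
  #6 pop 5: in={0,1,2} → {0,1,2} (was {}); enqueue [4]
  #7 pop 1: in={0,1,2,3} → {0,1,2} (no change)
  #8 pop 2: in={0,1,2} → {0,1,2,3} (no change)
  #9 pop 4: in={0,1,2} → {0,2} (was {0}); enqueue [2]
  #10 pop 2: in={0,1,2} → {0,1,2,3} (no change)

Fixpoint:
  val[0] = {0,1,3}
  val[1] = {0,1,2}
  val[2] = {0,1,2,3}
  val[3] = {0,1,2}
  val[4] = {0,2}
  val[5] = {0,1,2}

{0,1,2,3}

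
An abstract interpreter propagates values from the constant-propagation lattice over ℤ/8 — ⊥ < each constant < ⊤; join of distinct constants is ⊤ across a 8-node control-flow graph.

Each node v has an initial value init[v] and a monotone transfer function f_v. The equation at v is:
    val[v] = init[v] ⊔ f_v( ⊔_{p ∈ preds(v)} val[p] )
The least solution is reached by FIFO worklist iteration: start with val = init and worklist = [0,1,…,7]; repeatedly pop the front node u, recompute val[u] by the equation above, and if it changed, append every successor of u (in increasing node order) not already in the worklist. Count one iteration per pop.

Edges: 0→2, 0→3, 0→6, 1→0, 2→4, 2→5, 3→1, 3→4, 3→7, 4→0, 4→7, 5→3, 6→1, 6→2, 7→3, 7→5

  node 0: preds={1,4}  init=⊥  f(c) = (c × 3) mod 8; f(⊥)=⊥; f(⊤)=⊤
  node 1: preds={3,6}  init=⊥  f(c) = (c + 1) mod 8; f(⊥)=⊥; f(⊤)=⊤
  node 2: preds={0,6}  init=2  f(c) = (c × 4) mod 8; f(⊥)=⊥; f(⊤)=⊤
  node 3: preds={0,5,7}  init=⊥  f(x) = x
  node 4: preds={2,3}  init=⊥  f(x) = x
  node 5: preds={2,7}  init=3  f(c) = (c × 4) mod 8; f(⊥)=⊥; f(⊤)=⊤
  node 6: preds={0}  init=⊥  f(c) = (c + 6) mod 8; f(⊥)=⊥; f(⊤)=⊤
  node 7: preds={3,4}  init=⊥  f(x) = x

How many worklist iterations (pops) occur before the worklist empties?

20

Trace (20 dequeues):
  [1] u=0 | in ⊥ | out ⊥ | ==
  [2] u=1 | in ⊥ | out ⊥ | ==
  [3] u=2 | in ⊥ | out 2 | ==
  [4] u=3 | in 3 | out 3 | prev ⊥ | push {1}
  [5] u=4 | in ⊤ | out ⊤ | prev ⊥ | push {0}
  [6] u=5 | in 2 | out ⊤ | prev 3 | push {3}
  [7] u=6 | in ⊥ | out ⊥ | ==
  [8] u=7 | in ⊤ | out ⊤ | prev ⊥ | push {5}
  [9] u=1 | in 3 | out 4 | prev ⊥ | push {}
  [10] u=0 | in ⊤ | out ⊤ | prev ⊥ | push {2,6}
  [11] u=3 | in ⊤ | out ⊤ | prev 3 | push {1,4,7}
  [12] u=5 | in ⊤ | out ⊤ | ==
  [13] u=2 | in ⊤ | out ⊤ | prev 2 | push {5}
  [14] u=6 | in ⊤ | out ⊤ | prev ⊥ | push {2}
  [15] u=1 | in ⊤ | out ⊤ | prev 4 | push {0}
  [16] u=4 | in ⊤ | out ⊤ | ==
  [17] u=7 | in ⊤ | out ⊤ | ==
  [18] u=5 | in ⊤ | out ⊤ | ==
  [19] u=2 | in ⊤ | out ⊤ | ==
  [20] u=0 | in ⊤ | out ⊤ | ==

Converged values:
  [0] ⊤
  [1] ⊤
  [2] ⊤
  [3] ⊤
  [4] ⊤
  [5] ⊤
  [6] ⊤
  [7] ⊤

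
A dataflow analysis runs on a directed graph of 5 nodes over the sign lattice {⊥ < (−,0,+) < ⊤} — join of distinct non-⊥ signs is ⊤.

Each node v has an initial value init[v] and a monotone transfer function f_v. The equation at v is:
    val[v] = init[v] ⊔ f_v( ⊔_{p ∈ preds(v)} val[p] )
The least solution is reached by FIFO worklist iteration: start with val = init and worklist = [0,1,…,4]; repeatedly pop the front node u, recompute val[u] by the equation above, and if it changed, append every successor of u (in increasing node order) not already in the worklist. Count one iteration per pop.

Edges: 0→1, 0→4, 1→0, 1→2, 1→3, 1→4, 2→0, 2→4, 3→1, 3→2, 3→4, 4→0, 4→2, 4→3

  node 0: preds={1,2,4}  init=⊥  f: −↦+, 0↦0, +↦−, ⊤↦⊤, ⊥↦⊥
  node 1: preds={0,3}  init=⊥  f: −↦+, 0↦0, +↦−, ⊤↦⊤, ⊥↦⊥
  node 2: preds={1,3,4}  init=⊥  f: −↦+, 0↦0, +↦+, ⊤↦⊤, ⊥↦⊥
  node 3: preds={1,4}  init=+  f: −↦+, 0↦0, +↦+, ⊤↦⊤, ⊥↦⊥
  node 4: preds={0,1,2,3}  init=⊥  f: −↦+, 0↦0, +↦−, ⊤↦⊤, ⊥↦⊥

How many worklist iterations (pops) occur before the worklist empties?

Iteration log — 13 steps:
  step 1. node 0  ⊔preds=⊥  new=⊥  stable
  step 2. node 1  ⊔preds=+  new=−  old=⊥  +wl: 0
  step 3. node 2  ⊔preds=⊤  new=⊤  old=⊥  +wl: 
  step 4. node 3  ⊔preds=−  new=+  stable
  step 5. node 4  ⊔preds=⊤  new=⊤  old=⊥  +wl: 2,3
  step 6. node 0  ⊔preds=⊤  new=⊤  old=⊥  +wl: 1,4
  step 7. node 2  ⊔preds=⊤  new=⊤  stable
  step 8. node 3  ⊔preds=⊤  new=⊤  old=+  +wl: 2
  step 9. node 1  ⊔preds=⊤  new=⊤  old=−  +wl: 0,3
  step 10. node 4  ⊔preds=⊤  new=⊤  stable
  step 11. node 2  ⊔preds=⊤  new=⊤  stable
  step 12. node 0  ⊔preds=⊤  new=⊤  stable
  step 13. node 3  ⊔preds=⊤  new=⊤  stable

Least fixpoint reached:
  node 0: ⊤
  node 1: ⊤
  node 2: ⊤
  node 3: ⊤
  node 4: ⊤

13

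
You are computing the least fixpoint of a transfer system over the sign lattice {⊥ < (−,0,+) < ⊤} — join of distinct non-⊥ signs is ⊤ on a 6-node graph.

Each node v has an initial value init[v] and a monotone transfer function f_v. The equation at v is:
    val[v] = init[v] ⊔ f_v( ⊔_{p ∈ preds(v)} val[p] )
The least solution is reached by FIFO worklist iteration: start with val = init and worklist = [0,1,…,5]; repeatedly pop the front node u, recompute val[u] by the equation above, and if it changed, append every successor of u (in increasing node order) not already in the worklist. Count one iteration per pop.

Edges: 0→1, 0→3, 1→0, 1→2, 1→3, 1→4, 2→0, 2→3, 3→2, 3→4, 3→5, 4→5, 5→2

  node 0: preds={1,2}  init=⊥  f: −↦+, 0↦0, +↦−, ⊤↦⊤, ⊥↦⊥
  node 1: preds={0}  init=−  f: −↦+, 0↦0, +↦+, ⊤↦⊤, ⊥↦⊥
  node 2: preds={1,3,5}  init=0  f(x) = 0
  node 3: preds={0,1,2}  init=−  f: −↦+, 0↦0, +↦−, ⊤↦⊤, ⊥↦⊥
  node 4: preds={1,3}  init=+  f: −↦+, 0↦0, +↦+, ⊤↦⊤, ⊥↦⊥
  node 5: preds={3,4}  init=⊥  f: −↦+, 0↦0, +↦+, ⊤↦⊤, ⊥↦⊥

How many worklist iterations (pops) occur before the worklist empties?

8

Iteration log — 8 steps:
  step 1. node 0  ⊔preds=⊤  new=⊤  old=⊥  +wl: 
  step 2. node 1  ⊔preds=⊤  new=⊤  old=−  +wl: 0
  step 3. node 2  ⊔preds=⊤  new=0  stable
  step 4. node 3  ⊔preds=⊤  new=⊤  old=−  +wl: 2
  step 5. node 4  ⊔preds=⊤  new=⊤  old=+  +wl: 
  step 6. node 5  ⊔preds=⊤  new=⊤  old=⊥  +wl: 
  step 7. node 0  ⊔preds=⊤  new=⊤  stable
  step 8. node 2  ⊔preds=⊤  new=0  stable

Least fixpoint reached:
  node 0: ⊤
  node 1: ⊤
  node 2: 0
  node 3: ⊤
  node 4: ⊤
  node 5: ⊤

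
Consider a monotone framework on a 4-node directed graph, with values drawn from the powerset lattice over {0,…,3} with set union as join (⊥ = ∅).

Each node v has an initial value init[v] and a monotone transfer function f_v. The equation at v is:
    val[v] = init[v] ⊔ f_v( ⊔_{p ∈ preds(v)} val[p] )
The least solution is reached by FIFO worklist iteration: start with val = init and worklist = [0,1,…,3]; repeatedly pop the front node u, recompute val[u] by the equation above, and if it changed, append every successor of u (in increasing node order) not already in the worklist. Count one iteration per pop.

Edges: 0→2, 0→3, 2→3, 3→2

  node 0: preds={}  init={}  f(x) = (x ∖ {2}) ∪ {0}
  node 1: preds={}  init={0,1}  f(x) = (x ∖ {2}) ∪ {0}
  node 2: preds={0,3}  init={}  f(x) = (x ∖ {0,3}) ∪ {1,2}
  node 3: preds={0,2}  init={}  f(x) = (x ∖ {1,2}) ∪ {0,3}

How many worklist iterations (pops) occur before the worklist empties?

Trace (5 dequeues):
  [1] u=0 | in {} | out {0} | prev {} | push {}
  [2] u=1 | in {} | out {0,1} | ==
  [3] u=2 | in {0} | out {1,2} | prev {} | push {}
  [4] u=3 | in {0,1,2} | out {0,3} | prev {} | push {2}
  [5] u=2 | in {0,3} | out {1,2} | ==

Converged values:
  [0] {0}
  [1] {0,1}
  [2] {1,2}
  [3] {0,3}

5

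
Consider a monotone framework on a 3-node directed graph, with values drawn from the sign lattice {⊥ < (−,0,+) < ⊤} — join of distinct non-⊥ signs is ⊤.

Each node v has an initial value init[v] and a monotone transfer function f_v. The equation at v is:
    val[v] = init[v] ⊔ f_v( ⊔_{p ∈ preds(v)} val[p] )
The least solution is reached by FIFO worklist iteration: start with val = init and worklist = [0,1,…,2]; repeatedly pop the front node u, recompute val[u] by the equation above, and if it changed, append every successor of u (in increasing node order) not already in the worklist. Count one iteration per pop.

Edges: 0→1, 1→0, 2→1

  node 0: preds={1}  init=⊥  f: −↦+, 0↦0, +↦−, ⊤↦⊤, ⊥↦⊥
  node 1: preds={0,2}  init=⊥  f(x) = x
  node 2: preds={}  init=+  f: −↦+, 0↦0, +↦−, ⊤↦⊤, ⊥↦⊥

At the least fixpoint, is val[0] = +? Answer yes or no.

Trace (7 dequeues):
  [1] u=0 | in ⊥ | out ⊥ | ==
  [2] u=1 | in + | out + | prev ⊥ | push {0}
  [3] u=2 | in ⊥ | out + | ==
  [4] u=0 | in + | out − | prev ⊥ | push {1}
  [5] u=1 | in ⊤ | out ⊤ | prev + | push {0}
  [6] u=0 | in ⊤ | out ⊤ | prev − | push {1}
  [7] u=1 | in ⊤ | out ⊤ | ==

Converged values:
  [0] ⊤
  [1] ⊤
  [2] +

no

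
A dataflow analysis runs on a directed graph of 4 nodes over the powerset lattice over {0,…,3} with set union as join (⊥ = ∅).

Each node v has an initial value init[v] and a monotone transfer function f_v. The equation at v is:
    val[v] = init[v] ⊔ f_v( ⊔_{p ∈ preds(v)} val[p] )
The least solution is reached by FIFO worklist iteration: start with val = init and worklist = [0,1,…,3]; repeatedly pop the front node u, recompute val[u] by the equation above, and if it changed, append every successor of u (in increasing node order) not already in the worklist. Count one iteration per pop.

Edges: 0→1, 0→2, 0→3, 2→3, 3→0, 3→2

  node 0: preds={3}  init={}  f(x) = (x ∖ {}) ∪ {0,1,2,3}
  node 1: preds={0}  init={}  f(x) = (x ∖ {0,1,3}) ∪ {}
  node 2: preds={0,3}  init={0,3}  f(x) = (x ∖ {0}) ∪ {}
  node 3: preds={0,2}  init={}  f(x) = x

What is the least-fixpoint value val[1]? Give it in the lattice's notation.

{2}

Trace (6 dequeues):
  [1] u=0 | in {} | out {0,1,2,3} | prev {} | push {}
  [2] u=1 | in {0,1,2,3} | out {2} | prev {} | push {}
  [3] u=2 | in {0,1,2,3} | out {0,1,2,3} | prev {0,3} | push {}
  [4] u=3 | in {0,1,2,3} | out {0,1,2,3} | prev {} | push {0,2}
  [5] u=0 | in {0,1,2,3} | out {0,1,2,3} | ==
  [6] u=2 | in {0,1,2,3} | out {0,1,2,3} | ==

Converged values:
  [0] {0,1,2,3}
  [1] {2}
  [2] {0,1,2,3}
  [3] {0,1,2,3}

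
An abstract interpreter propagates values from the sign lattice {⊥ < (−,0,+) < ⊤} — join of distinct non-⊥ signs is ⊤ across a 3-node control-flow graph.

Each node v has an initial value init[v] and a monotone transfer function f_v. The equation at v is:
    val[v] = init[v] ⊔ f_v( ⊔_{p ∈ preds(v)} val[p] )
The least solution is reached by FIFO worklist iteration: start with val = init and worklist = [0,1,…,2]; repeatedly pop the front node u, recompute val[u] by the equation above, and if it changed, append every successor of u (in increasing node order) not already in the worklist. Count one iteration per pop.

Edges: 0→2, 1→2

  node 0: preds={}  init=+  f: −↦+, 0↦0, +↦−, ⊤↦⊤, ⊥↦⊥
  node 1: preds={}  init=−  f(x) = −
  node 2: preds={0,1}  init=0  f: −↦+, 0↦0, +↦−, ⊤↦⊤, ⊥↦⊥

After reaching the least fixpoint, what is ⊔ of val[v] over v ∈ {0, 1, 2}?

⊤

Trace (3 dequeues):
  [1] u=0 | in ⊥ | out + | ==
  [2] u=1 | in ⊥ | out − | ==
  [3] u=2 | in ⊤ | out ⊤ | prev 0 | push {}

Converged values:
  [0] +
  [1] −
  [2] ⊤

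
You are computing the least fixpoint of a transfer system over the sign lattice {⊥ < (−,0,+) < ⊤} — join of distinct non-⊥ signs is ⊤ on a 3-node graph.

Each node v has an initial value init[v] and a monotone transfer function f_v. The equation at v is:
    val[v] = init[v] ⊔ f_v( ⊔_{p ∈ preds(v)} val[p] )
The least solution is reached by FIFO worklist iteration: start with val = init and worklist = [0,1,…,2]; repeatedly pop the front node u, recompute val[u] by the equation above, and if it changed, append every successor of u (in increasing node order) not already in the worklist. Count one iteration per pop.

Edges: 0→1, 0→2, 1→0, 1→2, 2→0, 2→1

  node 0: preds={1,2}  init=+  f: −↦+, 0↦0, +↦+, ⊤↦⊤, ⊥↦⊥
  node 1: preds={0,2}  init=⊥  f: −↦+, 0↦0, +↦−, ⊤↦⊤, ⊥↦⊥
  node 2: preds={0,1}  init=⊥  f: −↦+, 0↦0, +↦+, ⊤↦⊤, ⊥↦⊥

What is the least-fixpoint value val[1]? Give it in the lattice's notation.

⊤

Worklist (7 pops):
  #1 pop 0: in=⊥ → + (no change)
  #2 pop 1: in=+ → − (was ⊥); enqueue [0]
  #3 pop 2: in=⊤ → ⊤ (was ⊥); enqueue [1]
  #4 pop 0: in=⊤ → ⊤ (was +); enqueue [2]
  #5 pop 1: in=⊤ → ⊤ (was −); enqueue [0]
  #6 pop 2: in=⊤ → ⊤ (no change)
  #7 pop 0: in=⊤ → ⊤ (no change)

Fixpoint:
  val[0] = ⊤
  val[1] = ⊤
  val[2] = ⊤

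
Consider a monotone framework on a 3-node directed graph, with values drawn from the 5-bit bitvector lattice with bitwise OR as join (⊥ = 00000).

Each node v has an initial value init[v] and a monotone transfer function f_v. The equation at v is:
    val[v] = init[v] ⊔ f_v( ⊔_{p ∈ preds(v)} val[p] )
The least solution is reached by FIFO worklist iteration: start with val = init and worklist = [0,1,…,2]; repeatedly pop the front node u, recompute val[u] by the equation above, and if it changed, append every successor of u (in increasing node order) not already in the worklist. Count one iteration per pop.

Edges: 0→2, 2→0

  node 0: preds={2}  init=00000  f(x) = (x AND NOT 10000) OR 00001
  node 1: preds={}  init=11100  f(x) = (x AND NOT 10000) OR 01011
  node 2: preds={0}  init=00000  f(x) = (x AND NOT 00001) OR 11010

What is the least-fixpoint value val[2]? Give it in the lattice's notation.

11010

Iteration log — 5 steps:
  step 1. node 0  ⊔preds=00000  new=00001  old=00000  +wl: 
  step 2. node 1  ⊔preds=00000  new=11111  old=11100  +wl: 
  step 3. node 2  ⊔preds=00001  new=11010  old=00000  +wl: 0
  step 4. node 0  ⊔preds=11010  new=01011  old=00001  +wl: 2
  step 5. node 2  ⊔preds=01011  new=11010  stable

Least fixpoint reached:
  node 0: 01011
  node 1: 11111
  node 2: 11010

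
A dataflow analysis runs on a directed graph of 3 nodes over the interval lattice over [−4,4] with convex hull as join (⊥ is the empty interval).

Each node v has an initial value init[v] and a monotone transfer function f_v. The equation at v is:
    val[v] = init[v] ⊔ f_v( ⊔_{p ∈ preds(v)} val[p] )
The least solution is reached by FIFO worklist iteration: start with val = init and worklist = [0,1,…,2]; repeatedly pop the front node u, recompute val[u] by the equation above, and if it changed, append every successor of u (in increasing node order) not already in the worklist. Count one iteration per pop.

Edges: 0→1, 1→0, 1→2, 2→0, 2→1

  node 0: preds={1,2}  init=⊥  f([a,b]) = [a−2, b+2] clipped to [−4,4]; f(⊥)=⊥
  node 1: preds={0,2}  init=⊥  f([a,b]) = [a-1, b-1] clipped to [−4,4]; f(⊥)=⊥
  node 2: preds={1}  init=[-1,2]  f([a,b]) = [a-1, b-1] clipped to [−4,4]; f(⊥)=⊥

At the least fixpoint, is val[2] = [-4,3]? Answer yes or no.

Worklist (5 pops):
  #1 pop 0: in=[-1,2] → [-3,4] (was ⊥); enqueue []
  #2 pop 1: in=[-3,4] → [-4,3] (was ⊥); enqueue [0]
  #3 pop 2: in=[-4,3] → [-4,2] (was [-1,2]); enqueue [1]
  #4 pop 0: in=[-4,3] → [-4,4] (was [-3,4]); enqueue []
  #5 pop 1: in=[-4,4] → [-4,3] (no change)

Fixpoint:
  val[0] = [-4,4]
  val[1] = [-4,3]
  val[2] = [-4,2]

no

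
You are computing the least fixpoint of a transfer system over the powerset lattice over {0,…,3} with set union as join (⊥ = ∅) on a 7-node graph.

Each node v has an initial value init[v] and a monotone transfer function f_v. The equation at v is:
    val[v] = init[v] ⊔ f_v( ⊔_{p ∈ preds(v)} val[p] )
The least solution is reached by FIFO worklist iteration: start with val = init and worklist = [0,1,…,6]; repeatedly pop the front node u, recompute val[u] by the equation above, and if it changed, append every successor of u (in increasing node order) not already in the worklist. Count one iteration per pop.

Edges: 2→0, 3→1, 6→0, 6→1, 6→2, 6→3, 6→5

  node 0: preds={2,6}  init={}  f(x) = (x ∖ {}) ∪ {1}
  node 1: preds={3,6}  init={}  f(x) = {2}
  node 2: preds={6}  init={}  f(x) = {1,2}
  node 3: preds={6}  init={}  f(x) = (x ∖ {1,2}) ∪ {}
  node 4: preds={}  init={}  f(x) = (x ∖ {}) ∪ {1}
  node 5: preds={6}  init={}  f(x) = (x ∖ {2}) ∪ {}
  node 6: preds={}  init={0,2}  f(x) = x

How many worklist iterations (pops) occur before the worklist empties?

Trace (9 dequeues):
  [1] u=0 | in {0,2} | out {0,1,2} | prev {} | push {}
  [2] u=1 | in {0,2} | out {2} | prev {} | push {}
  [3] u=2 | in {0,2} | out {1,2} | prev {} | push {0}
  [4] u=3 | in {0,2} | out {0} | prev {} | push {1}
  [5] u=4 | in {} | out {1} | prev {} | push {}
  [6] u=5 | in {0,2} | out {0} | prev {} | push {}
  [7] u=6 | in {} | out {0,2} | ==
  [8] u=0 | in {0,1,2} | out {0,1,2} | ==
  [9] u=1 | in {0,2} | out {2} | ==

Converged values:
  [0] {0,1,2}
  [1] {2}
  [2] {1,2}
  [3] {0}
  [4] {1}
  [5] {0}
  [6] {0,2}

9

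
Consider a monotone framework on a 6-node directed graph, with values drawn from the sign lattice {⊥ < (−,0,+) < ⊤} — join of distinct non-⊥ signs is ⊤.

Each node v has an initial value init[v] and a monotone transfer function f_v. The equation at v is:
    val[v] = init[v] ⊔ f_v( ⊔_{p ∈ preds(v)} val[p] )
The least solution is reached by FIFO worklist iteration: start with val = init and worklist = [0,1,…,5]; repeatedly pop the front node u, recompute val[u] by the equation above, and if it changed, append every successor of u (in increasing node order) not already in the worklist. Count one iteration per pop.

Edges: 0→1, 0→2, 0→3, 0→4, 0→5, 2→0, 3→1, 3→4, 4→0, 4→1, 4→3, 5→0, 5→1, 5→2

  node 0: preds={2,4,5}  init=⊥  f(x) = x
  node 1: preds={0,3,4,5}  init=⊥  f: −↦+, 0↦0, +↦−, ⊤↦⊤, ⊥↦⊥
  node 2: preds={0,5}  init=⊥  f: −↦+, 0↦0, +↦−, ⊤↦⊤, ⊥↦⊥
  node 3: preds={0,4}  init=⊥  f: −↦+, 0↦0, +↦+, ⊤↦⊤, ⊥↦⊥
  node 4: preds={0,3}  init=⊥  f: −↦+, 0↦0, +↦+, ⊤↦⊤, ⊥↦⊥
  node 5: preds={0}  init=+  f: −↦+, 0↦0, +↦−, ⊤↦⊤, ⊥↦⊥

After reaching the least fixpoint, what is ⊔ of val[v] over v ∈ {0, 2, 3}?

⊤

Iteration log — 15 steps:
  step 1. node 0  ⊔preds=+  new=+  old=⊥  +wl: 
  step 2. node 1  ⊔preds=+  new=−  old=⊥  +wl: 
  step 3. node 2  ⊔preds=+  new=−  old=⊥  +wl: 0
  step 4. node 3  ⊔preds=+  new=+  old=⊥  +wl: 1
  step 5. node 4  ⊔preds=+  new=+  old=⊥  +wl: 3
  step 6. node 5  ⊔preds=+  new=⊤  old=+  +wl: 2
  step 7. node 0  ⊔preds=⊤  new=⊤  old=+  +wl: 4,5
  step 8. node 1  ⊔preds=⊤  new=⊤  old=−  +wl: 
  step 9. node 3  ⊔preds=⊤  new=⊤  old=+  +wl: 1
  step 10. node 2  ⊔preds=⊤  new=⊤  old=−  +wl: 0
  step 11. node 4  ⊔preds=⊤  new=⊤  old=+  +wl: 3
  step 12. node 5  ⊔preds=⊤  new=⊤  stable
  step 13. node 1  ⊔preds=⊤  new=⊤  stable
  step 14. node 0  ⊔preds=⊤  new=⊤  stable
  step 15. node 3  ⊔preds=⊤  new=⊤  stable

Least fixpoint reached:
  node 0: ⊤
  node 1: ⊤
  node 2: ⊤
  node 3: ⊤
  node 4: ⊤
  node 5: ⊤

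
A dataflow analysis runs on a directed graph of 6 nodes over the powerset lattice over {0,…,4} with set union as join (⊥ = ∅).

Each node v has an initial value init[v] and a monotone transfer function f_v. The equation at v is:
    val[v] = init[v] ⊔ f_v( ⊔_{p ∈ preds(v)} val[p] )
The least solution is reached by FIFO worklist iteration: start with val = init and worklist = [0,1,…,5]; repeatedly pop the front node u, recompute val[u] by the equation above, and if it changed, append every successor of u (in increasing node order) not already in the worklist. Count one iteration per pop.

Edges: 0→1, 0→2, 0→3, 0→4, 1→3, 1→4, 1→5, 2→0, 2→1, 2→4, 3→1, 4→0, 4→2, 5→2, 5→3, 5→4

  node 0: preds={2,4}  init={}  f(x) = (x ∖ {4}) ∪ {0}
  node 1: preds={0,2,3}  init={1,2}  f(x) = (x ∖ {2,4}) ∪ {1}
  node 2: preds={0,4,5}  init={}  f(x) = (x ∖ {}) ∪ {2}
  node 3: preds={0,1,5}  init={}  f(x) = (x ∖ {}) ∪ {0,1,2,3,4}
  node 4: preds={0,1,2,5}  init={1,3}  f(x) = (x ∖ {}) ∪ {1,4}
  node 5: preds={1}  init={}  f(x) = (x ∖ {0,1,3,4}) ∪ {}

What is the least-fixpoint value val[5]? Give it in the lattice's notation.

Worklist (13 pops):
  #1 pop 0: in={1,3} → {0,1,3} (was {}); enqueue []
  #2 pop 1: in={0,1,3} → {0,1,2,3} (was {1,2}); enqueue []
  #3 pop 2: in={0,1,3} → {0,1,2,3} (was {}); enqueue [0,1]
  #4 pop 3: in={0,1,2,3} → {0,1,2,3,4} (was {}); enqueue []
  #5 pop 4: in={0,1,2,3} → {0,1,2,3,4} (was {1,3}); enqueue [2]
  #6 pop 5: in={0,1,2,3} → {2} (was {}); enqueue [3,4]
  #7 pop 0: in={0,1,2,3,4} → {0,1,2,3} (was {0,1,3}); enqueue []
  #8 pop 1: in={0,1,2,3,4} → {0,1,2,3} (no change)
  #9 pop 2: in={0,1,2,3,4} → {0,1,2,3,4} (was {0,1,2,3}); enqueue [0,1]
  #10 pop 3: in={0,1,2,3} → {0,1,2,3,4} (no change)
  #11 pop 4: in={0,1,2,3,4} → {0,1,2,3,4} (no change)
  #12 pop 0: in={0,1,2,3,4} → {0,1,2,3} (no change)
  #13 pop 1: in={0,1,2,3,4} → {0,1,2,3} (no change)

Fixpoint:
  val[0] = {0,1,2,3}
  val[1] = {0,1,2,3}
  val[2] = {0,1,2,3,4}
  val[3] = {0,1,2,3,4}
  val[4] = {0,1,2,3,4}
  val[5] = {2}

{2}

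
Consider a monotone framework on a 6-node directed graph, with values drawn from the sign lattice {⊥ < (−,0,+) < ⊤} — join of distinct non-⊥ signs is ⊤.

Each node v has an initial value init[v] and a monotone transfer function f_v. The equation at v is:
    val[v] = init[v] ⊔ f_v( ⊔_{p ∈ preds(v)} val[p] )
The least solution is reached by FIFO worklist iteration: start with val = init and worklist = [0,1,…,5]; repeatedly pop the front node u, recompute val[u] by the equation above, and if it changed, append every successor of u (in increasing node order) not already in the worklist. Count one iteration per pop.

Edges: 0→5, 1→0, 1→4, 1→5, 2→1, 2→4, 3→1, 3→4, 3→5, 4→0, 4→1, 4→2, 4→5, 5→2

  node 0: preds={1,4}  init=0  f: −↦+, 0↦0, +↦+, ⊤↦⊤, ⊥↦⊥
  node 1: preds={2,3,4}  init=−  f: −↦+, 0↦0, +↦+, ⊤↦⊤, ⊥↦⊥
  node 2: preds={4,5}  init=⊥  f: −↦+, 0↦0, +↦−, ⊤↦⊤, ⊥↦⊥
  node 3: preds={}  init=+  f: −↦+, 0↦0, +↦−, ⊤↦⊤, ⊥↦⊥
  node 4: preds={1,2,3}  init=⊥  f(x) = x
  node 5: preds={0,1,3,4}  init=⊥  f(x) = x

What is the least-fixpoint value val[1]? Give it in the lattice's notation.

Iteration log — 11 steps:
  step 1. node 0  ⊔preds=−  new=⊤  old=0  +wl: 
  step 2. node 1  ⊔preds=+  new=⊤  old=−  +wl: 0
  step 3. node 2  ⊔preds=⊥  new=⊥  stable
  step 4. node 3  ⊔preds=⊥  new=+  stable
  step 5. node 4  ⊔preds=⊤  new=⊤  old=⊥  +wl: 1,2
  step 6. node 5  ⊔preds=⊤  new=⊤  old=⊥  +wl: 
  step 7. node 0  ⊔preds=⊤  new=⊤  stable
  step 8. node 1  ⊔preds=⊤  new=⊤  stable
  step 9. node 2  ⊔preds=⊤  new=⊤  old=⊥  +wl: 1,4
  step 10. node 1  ⊔preds=⊤  new=⊤  stable
  step 11. node 4  ⊔preds=⊤  new=⊤  stable

Least fixpoint reached:
  node 0: ⊤
  node 1: ⊤
  node 2: ⊤
  node 3: +
  node 4: ⊤
  node 5: ⊤

⊤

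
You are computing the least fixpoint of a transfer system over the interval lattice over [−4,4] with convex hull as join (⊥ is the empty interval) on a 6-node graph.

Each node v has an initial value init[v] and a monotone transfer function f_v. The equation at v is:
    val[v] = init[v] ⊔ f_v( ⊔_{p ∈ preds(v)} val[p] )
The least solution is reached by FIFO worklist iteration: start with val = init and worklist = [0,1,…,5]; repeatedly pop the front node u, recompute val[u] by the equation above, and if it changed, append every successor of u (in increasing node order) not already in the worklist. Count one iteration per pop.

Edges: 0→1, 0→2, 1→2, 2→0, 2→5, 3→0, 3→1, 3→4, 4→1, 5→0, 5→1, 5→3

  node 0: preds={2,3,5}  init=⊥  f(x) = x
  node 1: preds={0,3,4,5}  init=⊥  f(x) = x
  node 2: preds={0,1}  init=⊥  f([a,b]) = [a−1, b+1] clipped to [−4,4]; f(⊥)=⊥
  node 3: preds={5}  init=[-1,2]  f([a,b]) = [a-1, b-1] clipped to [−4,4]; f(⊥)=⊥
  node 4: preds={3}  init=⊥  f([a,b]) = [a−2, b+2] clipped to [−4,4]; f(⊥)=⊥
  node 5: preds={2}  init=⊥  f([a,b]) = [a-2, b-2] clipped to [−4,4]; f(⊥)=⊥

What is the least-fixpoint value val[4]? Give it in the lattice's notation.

[-4,4]

Trace (18 dequeues):
  [1] u=0 | in [-1,2] | out [-1,2] | prev ⊥ | push {}
  [2] u=1 | in [-1,2] | out [-1,2] | prev ⊥ | push {}
  [3] u=2 | in [-1,2] | out [-2,3] | prev ⊥ | push {0}
  [4] u=3 | in ⊥ | out [-1,2] | ==
  [5] u=4 | in [-1,2] | out [-3,4] | prev ⊥ | push {1}
  [6] u=5 | in [-2,3] | out [-4,1] | prev ⊥ | push {3}
  [7] u=0 | in [-4,3] | out [-4,3] | prev [-1,2] | push {2}
  [8] u=1 | in [-4,4] | out [-4,4] | prev [-1,2] | push {}
  [9] u=3 | in [-4,1] | out [-4,2] | prev [-1,2] | push {0,1,4}
  [10] u=2 | in [-4,4] | out [-4,4] | prev [-2,3] | push {5}
  [11] u=0 | in [-4,4] | out [-4,4] | prev [-4,3] | push {2}
  [12] u=1 | in [-4,4] | out [-4,4] | ==
  [13] u=4 | in [-4,2] | out [-4,4] | prev [-3,4] | push {1}
  [14] u=5 | in [-4,4] | out [-4,2] | prev [-4,1] | push {0,3}
  [15] u=2 | in [-4,4] | out [-4,4] | ==
  [16] u=1 | in [-4,4] | out [-4,4] | ==
  [17] u=0 | in [-4,4] | out [-4,4] | ==
  [18] u=3 | in [-4,2] | out [-4,2] | ==

Converged values:
  [0] [-4,4]
  [1] [-4,4]
  [2] [-4,4]
  [3] [-4,2]
  [4] [-4,4]
  [5] [-4,2]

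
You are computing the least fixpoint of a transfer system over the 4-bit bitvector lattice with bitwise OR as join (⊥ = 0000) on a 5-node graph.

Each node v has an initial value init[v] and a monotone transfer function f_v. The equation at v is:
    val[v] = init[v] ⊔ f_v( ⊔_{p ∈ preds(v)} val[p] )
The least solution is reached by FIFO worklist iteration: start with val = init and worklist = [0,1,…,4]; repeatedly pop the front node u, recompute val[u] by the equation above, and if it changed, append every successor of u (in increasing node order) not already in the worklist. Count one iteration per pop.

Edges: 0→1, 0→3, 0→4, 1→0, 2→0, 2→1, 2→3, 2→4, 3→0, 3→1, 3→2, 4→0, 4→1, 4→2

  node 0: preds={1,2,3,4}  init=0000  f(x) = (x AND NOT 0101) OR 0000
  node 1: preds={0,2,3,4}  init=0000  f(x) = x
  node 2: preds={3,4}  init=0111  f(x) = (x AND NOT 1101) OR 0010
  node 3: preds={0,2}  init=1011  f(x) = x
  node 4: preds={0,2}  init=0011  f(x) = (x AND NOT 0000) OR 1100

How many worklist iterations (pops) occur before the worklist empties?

8

Iteration log — 8 steps:
  step 1. node 0  ⊔preds=1111  new=1010  old=0000  +wl: 
  step 2. node 1  ⊔preds=1111  new=1111  old=0000  +wl: 0
  step 3. node 2  ⊔preds=1011  new=0111  stable
  step 4. node 3  ⊔preds=1111  new=1111  old=1011  +wl: 1,2
  step 5. node 4  ⊔preds=1111  new=1111  old=0011  +wl: 
  step 6. node 0  ⊔preds=1111  new=1010  stable
  step 7. node 1  ⊔preds=1111  new=1111  stable
  step 8. node 2  ⊔preds=1111  new=0111  stable

Least fixpoint reached:
  node 0: 1010
  node 1: 1111
  node 2: 0111
  node 3: 1111
  node 4: 1111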